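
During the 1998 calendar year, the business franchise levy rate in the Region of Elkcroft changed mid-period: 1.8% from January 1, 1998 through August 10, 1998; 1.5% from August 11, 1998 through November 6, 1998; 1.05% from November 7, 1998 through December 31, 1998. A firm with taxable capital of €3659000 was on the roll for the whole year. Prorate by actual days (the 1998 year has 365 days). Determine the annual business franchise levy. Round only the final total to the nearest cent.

January 1 – August 10, 1998: 222 days at 1.8% → €3659000 × 1.8% × 222/365 = €40058.5315
August 11 – November 6, 1998: 88 days at 1.5% → €3659000 × 1.5% × 88/365 = €13232.5479
November 7 – December 31, 1998: 55 days at 1.05% → €3659000 × 1.05% × 55/365 = €5789.2397
Total = €59080.3192

€59080.32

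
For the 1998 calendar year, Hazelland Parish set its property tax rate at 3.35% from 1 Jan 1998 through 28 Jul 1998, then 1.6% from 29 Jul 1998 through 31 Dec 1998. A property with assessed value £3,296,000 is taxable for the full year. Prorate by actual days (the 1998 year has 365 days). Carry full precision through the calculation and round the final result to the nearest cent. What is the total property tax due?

£85,763.73

1 Jan – 28 Jul 1998: 209 days at 3.35% → £3,296,000 × 3.35% × 209/365 = £63,224.5041
29 Jul – 31 Dec 1998: 156 days at 1.6% → £3,296,000 × 1.6% × 156/365 = £22,539.2219
Total = £85,763.7260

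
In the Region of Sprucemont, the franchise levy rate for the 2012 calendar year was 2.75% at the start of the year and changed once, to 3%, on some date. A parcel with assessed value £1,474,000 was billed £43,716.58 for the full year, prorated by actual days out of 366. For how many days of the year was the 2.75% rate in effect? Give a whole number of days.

Let d = days at the first rate; then 366 − d days at the second rate.
£1,474,000 × [2.75%·d + 3%·(366−d)] / 366 = £43,716.58
Solving gives d = 50, so the new rate took effect on 20 February 2012.

50 days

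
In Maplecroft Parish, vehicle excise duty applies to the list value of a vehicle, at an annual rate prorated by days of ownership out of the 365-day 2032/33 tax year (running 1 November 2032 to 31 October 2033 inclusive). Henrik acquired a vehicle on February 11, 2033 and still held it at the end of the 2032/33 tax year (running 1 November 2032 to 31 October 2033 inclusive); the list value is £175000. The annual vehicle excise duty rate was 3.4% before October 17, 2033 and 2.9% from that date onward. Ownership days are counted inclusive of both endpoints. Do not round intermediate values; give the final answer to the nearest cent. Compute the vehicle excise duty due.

February 11 – October 16, 2033: 248 days at 3.4% → £175000 × 3.4% × 248/365 = £4042.7397
October 17 – October 31, 2033: 15 days at 2.9% → £175000 × 2.9% × 15/365 = £208.5616
Total = £4251.3014

£4251.30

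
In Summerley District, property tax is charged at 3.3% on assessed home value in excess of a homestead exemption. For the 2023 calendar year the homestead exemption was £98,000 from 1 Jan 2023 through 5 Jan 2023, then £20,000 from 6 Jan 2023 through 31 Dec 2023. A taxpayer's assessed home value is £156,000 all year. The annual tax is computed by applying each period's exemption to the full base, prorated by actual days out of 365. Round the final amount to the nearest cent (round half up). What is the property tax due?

£4,452.74

1 Jan – 5 Jan 2023: 5 days, exemption £98,000 → (£156,000 − £98,000) × 3.3% × 5/365 = £26.2192
6 Jan – 31 Dec 2023: 360 days, exemption £20,000 → (£156,000 − £20,000) × 3.3% × 360/365 = £4,426.5205
Total = £4,452.7397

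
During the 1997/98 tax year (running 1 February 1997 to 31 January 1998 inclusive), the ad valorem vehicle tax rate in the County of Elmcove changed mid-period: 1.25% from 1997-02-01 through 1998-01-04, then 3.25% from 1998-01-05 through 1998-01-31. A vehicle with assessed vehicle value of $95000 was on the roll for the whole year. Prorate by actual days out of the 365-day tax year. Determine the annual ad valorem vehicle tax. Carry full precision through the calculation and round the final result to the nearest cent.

$1328.05

1997-02-01 to 1998-01-04: 338 days at 1.25% → $95000 × 1.25% × 338/365 = $1099.6575
1998-01-05 to 1998-01-31: 27 days at 3.25% → $95000 × 3.25% × 27/365 = $228.3904
Total = $1328.0479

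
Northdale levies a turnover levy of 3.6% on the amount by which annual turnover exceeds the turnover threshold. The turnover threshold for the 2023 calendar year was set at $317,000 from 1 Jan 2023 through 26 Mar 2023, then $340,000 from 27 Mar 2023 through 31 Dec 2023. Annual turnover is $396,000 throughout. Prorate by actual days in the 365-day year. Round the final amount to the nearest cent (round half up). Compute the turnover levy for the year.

1 Jan – 26 Mar 2023: 85 days, exemption $317,000 → ($396,000 − $317,000) × 3.6% × 85/365 = $662.3014
27 Mar – 31 Dec 2023: 280 days, exemption $340,000 → ($396,000 − $340,000) × 3.6% × 280/365 = $1,546.5205
Total = $2,208.8219

$2,208.82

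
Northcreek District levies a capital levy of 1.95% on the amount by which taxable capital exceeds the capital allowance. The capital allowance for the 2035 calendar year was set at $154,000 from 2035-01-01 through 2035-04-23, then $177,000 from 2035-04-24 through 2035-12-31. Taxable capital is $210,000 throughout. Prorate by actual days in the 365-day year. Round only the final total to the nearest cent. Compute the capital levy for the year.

$782.35

2035-01-01 to 2035-04-23: 113 days, exemption $154,000 → ($210,000 − $154,000) × 1.95% × 113/365 = $338.0712
2035-04-24 to 2035-12-31: 252 days, exemption $177,000 → ($210,000 − $177,000) × 1.95% × 252/365 = $444.2795
Total = $782.3507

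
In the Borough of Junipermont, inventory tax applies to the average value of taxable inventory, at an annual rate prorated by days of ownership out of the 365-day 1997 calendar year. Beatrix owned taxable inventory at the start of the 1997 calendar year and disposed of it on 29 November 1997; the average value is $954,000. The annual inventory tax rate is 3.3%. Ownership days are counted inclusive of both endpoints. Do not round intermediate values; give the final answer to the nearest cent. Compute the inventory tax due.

Days held (1 January – 29 November 1997): 333 out of 365
Tax = $954,000 × 3.3% × 333/365 = $28,721.9342

$28,721.93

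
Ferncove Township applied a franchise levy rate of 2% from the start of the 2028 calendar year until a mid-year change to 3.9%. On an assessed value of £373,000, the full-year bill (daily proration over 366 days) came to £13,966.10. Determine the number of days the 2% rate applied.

Let d = days at the first rate; then 366 − d days at the second rate.
£373,000 × [2%·d + 3.9%·(366−d)] / 366 = £13,966.10
Solving gives d = 30, so the new rate took effect on January 31, 2028.

30 days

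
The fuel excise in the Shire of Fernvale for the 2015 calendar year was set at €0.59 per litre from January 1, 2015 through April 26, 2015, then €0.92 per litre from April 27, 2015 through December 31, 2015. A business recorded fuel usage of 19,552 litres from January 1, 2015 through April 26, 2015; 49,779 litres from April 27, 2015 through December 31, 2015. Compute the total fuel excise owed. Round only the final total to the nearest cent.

January 1 – April 26, 2015: 19,552 litres at €0.59/litre → €11,535.68
April 27 – December 31, 2015: 49,779 litres at €0.92/litre → €45,796.68

€57,332.36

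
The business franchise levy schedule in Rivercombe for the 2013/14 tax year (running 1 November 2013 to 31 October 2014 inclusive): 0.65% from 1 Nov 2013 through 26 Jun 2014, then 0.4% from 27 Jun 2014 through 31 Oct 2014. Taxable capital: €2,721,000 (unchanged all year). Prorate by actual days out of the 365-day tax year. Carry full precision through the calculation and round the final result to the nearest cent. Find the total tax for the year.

1 Nov 2013 – 26 Jun 2014: 238 days at 0.65% → €2,721,000 × 0.65% × 238/365 = €11,532.5671
27 Jun – 31 Oct 2014: 127 days at 0.4% → €2,721,000 × 0.4% × 127/365 = €3,787.0356
Total = €15,319.6027

€15,319.60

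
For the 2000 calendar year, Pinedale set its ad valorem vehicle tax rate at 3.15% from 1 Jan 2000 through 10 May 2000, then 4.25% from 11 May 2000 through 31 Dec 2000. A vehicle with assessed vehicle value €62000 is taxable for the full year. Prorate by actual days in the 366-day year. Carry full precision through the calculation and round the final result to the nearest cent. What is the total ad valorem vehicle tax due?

1 Jan – 10 May 2000: 131 days at 3.15% → €62000 × 3.15% × 131/366 = €699.0246
11 May – 31 Dec 2000: 235 days at 4.25% → €62000 × 4.25% × 235/366 = €1691.8716
Total = €2390.8962

€2390.90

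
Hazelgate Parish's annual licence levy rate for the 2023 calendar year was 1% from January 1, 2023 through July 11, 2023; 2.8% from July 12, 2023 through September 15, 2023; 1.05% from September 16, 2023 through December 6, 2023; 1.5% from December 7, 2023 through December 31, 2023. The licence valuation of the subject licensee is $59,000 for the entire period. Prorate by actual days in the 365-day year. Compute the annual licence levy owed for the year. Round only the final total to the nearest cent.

January 1 – July 11, 2023: 192 days at 1% → $59,000 × 1% × 192/365 = $310.3562
July 12 – September 15, 2023: 66 days at 2.8% → $59,000 × 2.8% × 66/365 = $298.7178
September 16 – December 6, 2023: 82 days at 1.05% → $59,000 × 1.05% × 82/365 = $139.1753
December 7 – December 31, 2023: 25 days at 1.5% → $59,000 × 1.5% × 25/365 = $60.6164
Total = $808.8658

$808.87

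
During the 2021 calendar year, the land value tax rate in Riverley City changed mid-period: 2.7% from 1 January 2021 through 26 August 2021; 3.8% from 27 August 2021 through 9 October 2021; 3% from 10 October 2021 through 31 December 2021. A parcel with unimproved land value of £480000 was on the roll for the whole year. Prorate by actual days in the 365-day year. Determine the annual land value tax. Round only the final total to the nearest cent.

£13923.95

1 January – 26 August 2021: 238 days at 2.7% → £480000 × 2.7% × 238/365 = £8450.6301
27 August – 9 October 2021: 44 days at 3.8% → £480000 × 3.8% × 44/365 = £2198.7945
10 October – 31 December 2021: 83 days at 3% → £480000 × 3% × 83/365 = £3274.5205
Total = £13923.9452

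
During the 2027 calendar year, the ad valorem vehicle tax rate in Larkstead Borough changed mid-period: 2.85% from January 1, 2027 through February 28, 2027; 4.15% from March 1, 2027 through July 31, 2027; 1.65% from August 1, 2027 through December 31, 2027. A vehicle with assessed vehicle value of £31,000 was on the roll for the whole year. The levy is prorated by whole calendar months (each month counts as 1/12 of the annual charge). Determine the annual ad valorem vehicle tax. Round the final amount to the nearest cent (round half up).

£896.42

January 1 – February 28, 2027: 2 months at 2.85% → £31,000 × 2.85% × 2/12 = £147.2500
March 1 – July 31, 2027: 5 months at 4.15% → £31,000 × 4.15% × 5/12 = £536.0417
August 1 – December 31, 2027: 5 months at 1.65% → £31,000 × 1.65% × 5/12 = £213.1250
Total = £896.4167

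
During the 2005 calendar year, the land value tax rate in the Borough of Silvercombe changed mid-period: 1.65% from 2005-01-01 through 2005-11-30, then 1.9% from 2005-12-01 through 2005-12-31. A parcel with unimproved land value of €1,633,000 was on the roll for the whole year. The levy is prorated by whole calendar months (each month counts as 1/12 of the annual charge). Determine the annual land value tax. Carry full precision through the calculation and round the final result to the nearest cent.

2005-01-01 to 2005-11-30: 11 months at 1.65% → €1,633,000 × 1.65% × 11/12 = €24,699.1250
2005-12-01 to 2005-12-31: 1 month at 1.9% → €1,633,000 × 1.9% × 1/12 = €2,585.5833
Total = €27,284.7083

€27,284.71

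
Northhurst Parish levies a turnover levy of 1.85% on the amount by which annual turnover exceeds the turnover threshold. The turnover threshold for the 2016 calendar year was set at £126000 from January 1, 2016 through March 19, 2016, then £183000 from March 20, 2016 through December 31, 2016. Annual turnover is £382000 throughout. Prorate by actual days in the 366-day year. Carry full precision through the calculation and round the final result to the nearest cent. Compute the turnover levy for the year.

£3909.11

January 1 – March 19, 2016: 79 days, exemption £126000 → (£382000 − £126000) × 1.85% × 79/366 = £1022.2514
March 20 – December 31, 2016: 287 days, exemption £183000 → (£382000 − £183000) × 1.85% × 287/366 = £2886.8593
Total = £3909.1107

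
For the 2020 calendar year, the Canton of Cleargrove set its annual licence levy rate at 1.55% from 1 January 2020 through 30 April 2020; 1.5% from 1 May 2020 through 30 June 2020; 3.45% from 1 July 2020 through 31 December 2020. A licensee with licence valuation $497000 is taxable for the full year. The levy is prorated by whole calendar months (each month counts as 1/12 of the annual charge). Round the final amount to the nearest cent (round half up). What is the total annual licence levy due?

$12383.58

1 January – 30 April 2020: 4 months at 1.55% → $497000 × 1.55% × 4/12 = $2567.8333
1 May – 30 June 2020: 2 months at 1.5% → $497000 × 1.5% × 2/12 = $1242.5000
1 July – 31 December 2020: 6 months at 3.45% → $497000 × 3.45% × 6/12 = $8573.2500
Total = $12383.5833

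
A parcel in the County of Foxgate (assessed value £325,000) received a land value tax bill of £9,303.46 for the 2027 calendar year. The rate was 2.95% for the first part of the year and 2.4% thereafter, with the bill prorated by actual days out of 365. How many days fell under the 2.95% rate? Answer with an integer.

Let d = days at the first rate; then 365 − d days at the second rate.
£325,000 × [2.95%·d + 2.4%·(365−d)] / 365 = £9,303.46
Solving gives d = 307, so the new rate took effect on 4 Nov 2027.

307 days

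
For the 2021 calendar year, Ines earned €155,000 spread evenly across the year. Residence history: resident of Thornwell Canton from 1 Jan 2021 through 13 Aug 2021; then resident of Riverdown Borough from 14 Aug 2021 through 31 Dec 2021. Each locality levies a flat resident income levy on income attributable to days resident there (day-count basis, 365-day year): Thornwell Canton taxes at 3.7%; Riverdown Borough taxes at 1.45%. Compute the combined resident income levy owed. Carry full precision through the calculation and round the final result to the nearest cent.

Thornwell Canton, 1 Jan – 13 Aug 2021: 225 days → €155,000 × 3.7% × 225/365 = €3,535.2740
Riverdown Borough, 14 Aug – 31 Dec 2021: 140 days → €155,000 × 1.45% × 140/365 = €862.0548
Total = €4,397.3288

€4,397.33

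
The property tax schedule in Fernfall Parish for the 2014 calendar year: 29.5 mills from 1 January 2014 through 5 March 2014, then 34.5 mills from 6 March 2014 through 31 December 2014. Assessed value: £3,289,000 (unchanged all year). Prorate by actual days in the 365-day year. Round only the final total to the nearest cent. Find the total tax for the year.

1 January – 5 March 2014: 64 days at 29.5 mills → £3,289,000 × 2.95% × 64/365 = £17,012.6904
6 March – 31 December 2014: 301 days at 34.5 mills → £3,289,000 × 3.45% × 301/365 = £93,574.3027
Total = £110,586.9932

£110,586.99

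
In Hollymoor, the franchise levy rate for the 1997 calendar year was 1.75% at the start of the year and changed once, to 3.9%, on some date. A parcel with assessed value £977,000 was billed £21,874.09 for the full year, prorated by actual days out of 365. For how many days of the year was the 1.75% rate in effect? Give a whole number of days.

Let d = days at the first rate; then 365 − d days at the second rate.
£977,000 × [1.75%·d + 3.9%·(365−d)] / 365 = £21,874.09
Solving gives d = 282, so the new rate took effect on 10 Oct 1997.

282 days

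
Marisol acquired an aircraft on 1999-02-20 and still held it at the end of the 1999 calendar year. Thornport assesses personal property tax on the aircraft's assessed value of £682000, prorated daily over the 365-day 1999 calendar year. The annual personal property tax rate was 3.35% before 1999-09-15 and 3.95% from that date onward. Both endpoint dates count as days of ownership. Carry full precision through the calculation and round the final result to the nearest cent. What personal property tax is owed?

£20928.06

1999-02-20 to 1999-09-14: 207 days at 3.35% → £682000 × 3.35% × 207/365 = £12957.0658
1999-09-15 to 1999-12-31: 108 days at 3.95% → £682000 × 3.95% × 108/365 = £7970.9918
Total = £20928.0575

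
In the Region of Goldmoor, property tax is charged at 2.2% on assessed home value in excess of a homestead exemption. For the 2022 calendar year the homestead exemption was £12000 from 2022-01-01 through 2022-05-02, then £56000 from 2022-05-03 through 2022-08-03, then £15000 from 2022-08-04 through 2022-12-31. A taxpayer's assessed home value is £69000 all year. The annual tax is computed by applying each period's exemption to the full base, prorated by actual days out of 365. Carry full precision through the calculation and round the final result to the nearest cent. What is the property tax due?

2022-01-01 to 2022-05-02: 122 days, exemption £12000 → (£69000 − £12000) × 2.2% × 122/365 = £419.1452
2022-05-03 to 2022-08-03: 93 days, exemption £56000 → (£69000 − £56000) × 2.2% × 93/365 = £72.8712
2022-08-04 to 2022-12-31: 150 days, exemption £15000 → (£69000 − £15000) × 2.2% × 150/365 = £488.2192
Total = £980.2356

£980.24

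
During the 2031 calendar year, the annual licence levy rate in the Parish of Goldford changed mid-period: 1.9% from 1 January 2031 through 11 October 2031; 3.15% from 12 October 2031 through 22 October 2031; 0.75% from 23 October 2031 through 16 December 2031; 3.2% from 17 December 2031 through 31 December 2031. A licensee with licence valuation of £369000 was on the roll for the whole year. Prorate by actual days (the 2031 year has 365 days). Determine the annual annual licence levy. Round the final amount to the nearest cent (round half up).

1 January – 11 October 2031: 284 days at 1.9% → £369000 × 1.9% × 284/365 = £5455.1342
12 October – 22 October 2031: 11 days at 3.15% → £369000 × 3.15% × 11/365 = £350.2973
23 October – 16 December 2031: 55 days at 0.75% → £369000 × 0.75% × 55/365 = £417.0205
17 December – 31 December 2031: 15 days at 3.2% → £369000 × 3.2% × 15/365 = £485.2603
Total = £6707.7123

£6707.71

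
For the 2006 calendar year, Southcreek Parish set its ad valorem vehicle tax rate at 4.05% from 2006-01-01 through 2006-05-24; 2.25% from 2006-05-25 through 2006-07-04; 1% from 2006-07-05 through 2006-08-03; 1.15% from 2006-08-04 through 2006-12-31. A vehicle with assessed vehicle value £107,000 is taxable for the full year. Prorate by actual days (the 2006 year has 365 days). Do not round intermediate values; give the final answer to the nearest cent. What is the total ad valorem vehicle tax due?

2006-01-01 to 2006-05-24: 144 days at 4.05% → £107,000 × 4.05% × 144/365 = £1,709.6548
2006-05-25 to 2006-07-04: 41 days at 2.25% → £107,000 × 2.25% × 41/365 = £270.4315
2006-07-05 to 2006-08-03: 30 days at 1% → £107,000 × 1% × 30/365 = £87.9452
2006-08-04 to 2006-12-31: 150 days at 1.15% → £107,000 × 1.15% × 150/365 = £505.6849
Total = £2,573.7164

£2,573.72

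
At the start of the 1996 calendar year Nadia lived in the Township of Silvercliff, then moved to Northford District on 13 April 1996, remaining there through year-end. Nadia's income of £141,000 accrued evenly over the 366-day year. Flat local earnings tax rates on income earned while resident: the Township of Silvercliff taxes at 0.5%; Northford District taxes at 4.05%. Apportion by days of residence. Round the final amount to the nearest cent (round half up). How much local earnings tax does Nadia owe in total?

£4,301.85

The Township of Silvercliff, 1 January – 12 April 1996: 103 days → £141,000 × 0.5% × 103/366 = £198.4016
Northford District, 13 April – 31 December 1996: 263 days → £141,000 × 4.05% × 263/366 = £4,103.4467
Total = £4,301.8484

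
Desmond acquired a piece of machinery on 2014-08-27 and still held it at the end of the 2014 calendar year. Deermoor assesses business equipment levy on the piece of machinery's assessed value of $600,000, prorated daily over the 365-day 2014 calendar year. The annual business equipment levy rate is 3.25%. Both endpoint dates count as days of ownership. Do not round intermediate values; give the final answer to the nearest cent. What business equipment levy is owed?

Days held (2014-08-27 to 2014-12-31): 127 out of 365
Tax = $600,000 × 3.25% × 127/365 = $6,784.9315

$6,784.93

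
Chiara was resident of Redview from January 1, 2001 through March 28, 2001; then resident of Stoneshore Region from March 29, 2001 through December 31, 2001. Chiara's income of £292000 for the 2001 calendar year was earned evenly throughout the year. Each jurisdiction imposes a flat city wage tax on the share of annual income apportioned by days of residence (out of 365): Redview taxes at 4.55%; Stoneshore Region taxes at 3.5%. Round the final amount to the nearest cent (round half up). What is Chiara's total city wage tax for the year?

£10950.80

Redview, January 1 – March 28, 2001: 87 days → £292000 × 4.55% × 87/365 = £3166.8000
Stoneshore Region, March 29 – December 31, 2001: 278 days → £292000 × 3.5% × 278/365 = £7784.0000
Total = £10950.8000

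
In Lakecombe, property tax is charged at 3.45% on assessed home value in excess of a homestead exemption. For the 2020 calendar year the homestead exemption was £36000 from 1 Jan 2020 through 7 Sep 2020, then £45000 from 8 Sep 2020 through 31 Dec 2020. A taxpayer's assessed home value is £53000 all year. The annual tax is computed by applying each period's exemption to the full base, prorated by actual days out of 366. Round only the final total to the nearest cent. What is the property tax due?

£488.94

1 Jan – 7 Sep 2020: 251 days, exemption £36000 → (£53000 − £36000) × 3.45% × 251/366 = £402.2172
8 Sep – 31 Dec 2020: 115 days, exemption £45000 → (£53000 − £45000) × 3.45% × 115/366 = £86.7213
Total = £488.9385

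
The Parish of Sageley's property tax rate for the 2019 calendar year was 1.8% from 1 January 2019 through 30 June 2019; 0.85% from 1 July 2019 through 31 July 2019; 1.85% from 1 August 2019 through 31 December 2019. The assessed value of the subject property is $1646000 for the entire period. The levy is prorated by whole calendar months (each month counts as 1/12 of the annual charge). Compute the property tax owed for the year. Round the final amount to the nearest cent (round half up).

$28667.83

1 January – 30 June 2019: 6 months at 1.8% → $1646000 × 1.8% × 6/12 = $14814.0000
1 July – 31 July 2019: 1 month at 0.85% → $1646000 × 0.85% × 1/12 = $1165.9167
1 August – 31 December 2019: 5 months at 1.85% → $1646000 × 1.85% × 5/12 = $12687.9167
Total = $28667.8333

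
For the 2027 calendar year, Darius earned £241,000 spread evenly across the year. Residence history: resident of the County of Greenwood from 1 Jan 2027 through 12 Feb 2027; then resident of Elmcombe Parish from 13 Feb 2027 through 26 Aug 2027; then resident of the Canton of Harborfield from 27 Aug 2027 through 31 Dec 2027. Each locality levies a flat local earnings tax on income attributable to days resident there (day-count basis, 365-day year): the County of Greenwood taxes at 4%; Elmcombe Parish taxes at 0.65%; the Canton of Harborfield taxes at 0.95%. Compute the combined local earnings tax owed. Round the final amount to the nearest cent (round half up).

£2,769.19

The County of Greenwood, 1 Jan – 12 Feb 2027: 43 days → £241,000 × 4% × 43/365 = £1,135.6712
Elmcombe Parish, 13 Feb – 26 Aug 2027: 195 days → £241,000 × 0.65% × 195/365 = £836.8973
The Canton of Harborfield, 27 Aug – 31 Dec 2027: 127 days → £241,000 × 0.95% × 127/365 = £796.6205
Total = £2,769.1890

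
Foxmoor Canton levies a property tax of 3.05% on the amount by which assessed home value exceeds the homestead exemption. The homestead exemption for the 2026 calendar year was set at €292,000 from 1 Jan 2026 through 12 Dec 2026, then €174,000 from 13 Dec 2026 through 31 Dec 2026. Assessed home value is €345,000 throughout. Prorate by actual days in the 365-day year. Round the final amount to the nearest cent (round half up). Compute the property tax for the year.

€1,803.85

1 Jan – 12 Dec 2026: 346 days, exemption €292,000 → (€345,000 − €292,000) × 3.05% × 346/365 = €1,532.3534
13 Dec – 31 Dec 2026: 19 days, exemption €174,000 → (€345,000 − €174,000) × 3.05% × 19/365 = €271.4918
Total = €1,803.8452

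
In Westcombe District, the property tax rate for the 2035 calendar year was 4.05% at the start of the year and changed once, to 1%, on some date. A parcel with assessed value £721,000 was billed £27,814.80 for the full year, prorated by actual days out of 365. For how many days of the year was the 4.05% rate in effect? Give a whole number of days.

342 days

Let d = days at the first rate; then 365 − d days at the second rate.
£721,000 × [4.05%·d + 1%·(365−d)] / 365 = £27,814.80
Solving gives d = 342, so the new rate took effect on December 9, 2035.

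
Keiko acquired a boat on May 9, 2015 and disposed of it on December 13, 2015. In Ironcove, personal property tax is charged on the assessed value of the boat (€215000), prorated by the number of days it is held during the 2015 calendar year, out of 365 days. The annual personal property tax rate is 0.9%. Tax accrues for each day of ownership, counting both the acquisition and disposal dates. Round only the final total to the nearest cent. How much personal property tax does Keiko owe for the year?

€1161.00

Days held (May 9 – December 13, 2015): 219 out of 365
Tax = €215000 × 0.9% × 219/365 = €1161.0000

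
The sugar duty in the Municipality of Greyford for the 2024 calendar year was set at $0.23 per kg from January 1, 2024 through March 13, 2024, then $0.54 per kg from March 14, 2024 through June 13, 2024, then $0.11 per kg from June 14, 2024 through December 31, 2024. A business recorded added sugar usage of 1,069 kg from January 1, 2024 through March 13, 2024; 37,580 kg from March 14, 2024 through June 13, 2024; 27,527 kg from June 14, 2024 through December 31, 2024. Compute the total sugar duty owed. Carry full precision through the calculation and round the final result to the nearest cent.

January 1 – March 13, 2024: 1,069 kg at $0.23/kg → $245.87
March 14 – June 13, 2024: 37,580 kg at $0.54/kg → $20293.20
June 14 – December 31, 2024: 27,527 kg at $0.11/kg → $3027.97

$23567.04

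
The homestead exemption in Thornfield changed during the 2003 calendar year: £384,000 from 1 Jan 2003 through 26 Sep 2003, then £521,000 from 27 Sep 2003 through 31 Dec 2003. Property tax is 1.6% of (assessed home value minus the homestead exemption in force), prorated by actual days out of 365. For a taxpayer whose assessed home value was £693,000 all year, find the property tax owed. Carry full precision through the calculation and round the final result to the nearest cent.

1 Jan – 26 Sep 2003: 269 days, exemption £384,000 → (£693,000 − £384,000) × 1.6% × 269/365 = £3,643.6603
27 Sep – 31 Dec 2003: 96 days, exemption £521,000 → (£693,000 − £521,000) × 1.6% × 96/365 = £723.8137
Total = £4,367.4740

£4,367.47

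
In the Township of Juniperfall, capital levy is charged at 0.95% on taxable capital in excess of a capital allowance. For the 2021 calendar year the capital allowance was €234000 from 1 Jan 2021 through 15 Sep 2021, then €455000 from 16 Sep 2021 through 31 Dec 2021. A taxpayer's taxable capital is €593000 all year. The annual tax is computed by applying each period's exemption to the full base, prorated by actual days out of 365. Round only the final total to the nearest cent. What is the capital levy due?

€2795.03

1 Jan – 15 Sep 2021: 258 days, exemption €234000 → (€593000 − €234000) × 0.95% × 258/365 = €2410.7096
16 Sep – 31 Dec 2021: 107 days, exemption €455000 → (€593000 − €455000) × 0.95% × 107/365 = €384.3205
Total = €2795.0301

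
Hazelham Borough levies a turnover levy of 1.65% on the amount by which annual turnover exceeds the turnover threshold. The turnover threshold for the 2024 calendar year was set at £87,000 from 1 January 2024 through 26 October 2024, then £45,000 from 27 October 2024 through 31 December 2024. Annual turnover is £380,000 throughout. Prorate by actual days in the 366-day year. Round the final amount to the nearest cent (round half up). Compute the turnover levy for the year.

£4,959.47

1 January – 26 October 2024: 300 days, exemption £87,000 → (£380,000 − £87,000) × 1.65% × 300/366 = £3,962.7049
27 October – 31 December 2024: 66 days, exemption £45,000 → (£380,000 − £45,000) × 1.65% × 66/366 = £996.7623
Total = £4,959.4672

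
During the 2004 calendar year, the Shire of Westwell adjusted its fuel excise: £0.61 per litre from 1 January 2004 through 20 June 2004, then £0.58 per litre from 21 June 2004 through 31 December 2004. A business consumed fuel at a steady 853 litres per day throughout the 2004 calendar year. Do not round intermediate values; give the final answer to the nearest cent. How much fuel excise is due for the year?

£185,476.32

1 January – 20 June 2004: 172 days × 853 litres/day = 146,716 litres at £0.61/litre → £89,496.76
21 June – 31 December 2004: 194 days × 853 litres/day = 165,482 litres at £0.58/litre → £95,979.56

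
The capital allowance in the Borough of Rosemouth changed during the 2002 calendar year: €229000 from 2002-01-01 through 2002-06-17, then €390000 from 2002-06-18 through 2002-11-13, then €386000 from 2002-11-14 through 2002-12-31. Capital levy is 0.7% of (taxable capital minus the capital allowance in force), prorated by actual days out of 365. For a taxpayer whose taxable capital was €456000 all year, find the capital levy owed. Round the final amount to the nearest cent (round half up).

2002-01-01 to 2002-06-17: 168 days, exemption €229000 → (€456000 − €229000) × 0.7% × 168/365 = €731.3753
2002-06-18 to 2002-11-13: 149 days, exemption €390000 → (€456000 − €390000) × 0.7% × 149/365 = €188.5973
2002-11-14 to 2002-12-31: 48 days, exemption €386000 → (€456000 − €386000) × 0.7% × 48/365 = €64.4384
Total = €984.4110

€984.41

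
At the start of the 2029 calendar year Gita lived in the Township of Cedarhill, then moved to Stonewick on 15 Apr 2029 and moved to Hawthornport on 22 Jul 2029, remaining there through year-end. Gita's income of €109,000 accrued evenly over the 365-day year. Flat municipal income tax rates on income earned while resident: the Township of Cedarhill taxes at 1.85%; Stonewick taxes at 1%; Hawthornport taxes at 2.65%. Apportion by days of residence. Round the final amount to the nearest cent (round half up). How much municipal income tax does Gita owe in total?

€2,157.15

The Township of Cedarhill, 1 Jan – 14 Apr 2029: 104 days → €109,000 × 1.85% × 104/365 = €574.5644
Stonewick, 15 Apr – 21 Jul 2029: 98 days → €109,000 × 1% × 98/365 = €292.6575
Hawthornport, 22 Jul – 31 Dec 2029: 163 days → €109,000 × 2.65% × 163/365 = €1,289.9329
Total = €2,157.1548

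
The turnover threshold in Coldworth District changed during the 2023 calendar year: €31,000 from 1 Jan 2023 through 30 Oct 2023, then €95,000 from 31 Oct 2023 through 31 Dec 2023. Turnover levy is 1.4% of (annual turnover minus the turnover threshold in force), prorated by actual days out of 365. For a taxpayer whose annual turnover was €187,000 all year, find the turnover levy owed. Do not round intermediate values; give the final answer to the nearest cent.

€2,031.80

1 Jan – 30 Oct 2023: 303 days, exemption €31,000 → (€187,000 − €31,000) × 1.4% × 303/365 = €1,813.0192
31 Oct – 31 Dec 2023: 62 days, exemption €95,000 → (€187,000 − €95,000) × 1.4% × 62/365 = €218.7836
Total = €2,031.8027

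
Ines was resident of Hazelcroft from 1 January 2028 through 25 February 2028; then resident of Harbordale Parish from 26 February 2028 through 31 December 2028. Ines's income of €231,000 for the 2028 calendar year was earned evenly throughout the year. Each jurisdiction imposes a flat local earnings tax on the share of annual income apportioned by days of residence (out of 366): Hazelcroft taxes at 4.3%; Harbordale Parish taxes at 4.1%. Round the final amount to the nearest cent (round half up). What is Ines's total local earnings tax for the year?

€9,541.69

Hazelcroft, 1 January – 25 February 2028: 56 days → €231,000 × 4.3% × 56/366 = €1,519.8033
Harbordale Parish, 26 February – 31 December 2028: 310 days → €231,000 × 4.1% × 310/366 = €8,021.8852
Total = €9,541.6885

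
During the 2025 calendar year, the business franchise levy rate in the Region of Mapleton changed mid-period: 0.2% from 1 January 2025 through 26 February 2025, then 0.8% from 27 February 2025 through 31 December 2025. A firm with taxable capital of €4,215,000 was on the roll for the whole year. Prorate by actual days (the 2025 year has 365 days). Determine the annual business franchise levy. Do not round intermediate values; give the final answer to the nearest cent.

1 January – 26 February 2025: 57 days at 0.2% → €4,215,000 × 0.2% × 57/365 = €1,316.4658
27 February – 31 December 2025: 308 days at 0.8% → €4,215,000 × 0.8% × 308/365 = €28,454.1370
Total = €29,770.6027

€29,770.60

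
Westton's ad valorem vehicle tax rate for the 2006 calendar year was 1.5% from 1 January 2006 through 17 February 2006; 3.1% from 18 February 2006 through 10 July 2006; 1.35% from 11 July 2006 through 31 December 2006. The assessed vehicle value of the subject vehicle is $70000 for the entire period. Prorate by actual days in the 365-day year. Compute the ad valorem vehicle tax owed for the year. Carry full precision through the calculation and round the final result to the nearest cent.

$1438.74

1 January – 17 February 2006: 48 days at 1.5% → $70000 × 1.5% × 48/365 = $138.0822
18 February – 10 July 2006: 143 days at 3.1% → $70000 × 3.1% × 143/365 = $850.1644
11 July – 31 December 2006: 174 days at 1.35% → $70000 × 1.35% × 174/365 = $450.4932
Total = $1438.7397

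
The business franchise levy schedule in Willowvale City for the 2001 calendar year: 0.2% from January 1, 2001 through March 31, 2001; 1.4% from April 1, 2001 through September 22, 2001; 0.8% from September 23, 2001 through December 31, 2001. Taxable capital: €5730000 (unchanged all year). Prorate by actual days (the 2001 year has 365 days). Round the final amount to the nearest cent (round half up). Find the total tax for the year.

€53846.30

January 1 – March 31, 2001: 90 days at 0.2% → €5730000 × 0.2% × 90/365 = €2825.7534
April 1 – September 22, 2001: 175 days at 1.4% → €5730000 × 1.4% × 175/365 = €38461.6438
September 23 – December 31, 2001: 100 days at 0.8% → €5730000 × 0.8% × 100/365 = €12558.9041
Total = €53846.3014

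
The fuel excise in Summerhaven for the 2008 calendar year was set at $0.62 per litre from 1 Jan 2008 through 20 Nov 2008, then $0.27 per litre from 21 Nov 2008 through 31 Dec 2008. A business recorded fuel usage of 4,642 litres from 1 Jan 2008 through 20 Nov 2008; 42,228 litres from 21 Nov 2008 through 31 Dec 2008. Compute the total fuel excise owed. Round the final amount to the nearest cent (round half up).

$14,279.60

1 Jan – 20 Nov 2008: 4,642 litres at $0.62/litre → $2,878.04
21 Nov – 31 Dec 2008: 42,228 litres at $0.27/litre → $11,401.56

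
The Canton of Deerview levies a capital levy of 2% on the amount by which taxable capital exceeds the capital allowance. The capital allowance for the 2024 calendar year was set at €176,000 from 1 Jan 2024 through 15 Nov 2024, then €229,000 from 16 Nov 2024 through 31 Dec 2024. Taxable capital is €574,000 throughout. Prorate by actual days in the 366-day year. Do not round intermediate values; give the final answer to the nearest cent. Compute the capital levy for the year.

€7,826.78

1 Jan – 15 Nov 2024: 320 days, exemption €176,000 → (€574,000 − €176,000) × 2% × 320/366 = €6,959.5628
16 Nov – 31 Dec 2024: 46 days, exemption €229,000 → (€574,000 − €229,000) × 2% × 46/366 = €867.2131
Total = €7,826.7760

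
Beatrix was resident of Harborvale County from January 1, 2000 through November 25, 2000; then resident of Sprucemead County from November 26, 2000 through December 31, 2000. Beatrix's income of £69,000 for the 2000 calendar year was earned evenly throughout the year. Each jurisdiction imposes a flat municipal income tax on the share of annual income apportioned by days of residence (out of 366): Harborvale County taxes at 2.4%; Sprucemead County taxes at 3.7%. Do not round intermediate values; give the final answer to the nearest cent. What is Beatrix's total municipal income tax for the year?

Harborvale County, January 1 – November 25, 2000: 330 days → £69,000 × 2.4% × 330/366 = £1,493.1148
Sprucemead County, November 26 – December 31, 2000: 36 days → £69,000 × 3.7% × 36/366 = £251.1148
Total = £1,744.2295

£1,744.23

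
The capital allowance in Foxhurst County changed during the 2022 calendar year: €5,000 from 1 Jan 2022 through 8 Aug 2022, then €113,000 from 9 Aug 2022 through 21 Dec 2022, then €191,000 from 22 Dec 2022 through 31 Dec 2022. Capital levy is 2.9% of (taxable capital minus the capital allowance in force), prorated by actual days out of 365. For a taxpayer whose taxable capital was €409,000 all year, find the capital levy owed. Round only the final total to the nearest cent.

1 Jan – 8 Aug 2022: 220 days, exemption €5,000 → (€409,000 − €5,000) × 2.9% × 220/365 = €7,061.6986
9 Aug – 21 Dec 2022: 135 days, exemption €113,000 → (€409,000 − €113,000) × 2.9% × 135/365 = €3,174.9041
22 Dec – 31 Dec 2022: 10 days, exemption €191,000 → (€409,000 − €191,000) × 2.9% × 10/365 = €173.2055
Total = €10,409.8082

€10,409.81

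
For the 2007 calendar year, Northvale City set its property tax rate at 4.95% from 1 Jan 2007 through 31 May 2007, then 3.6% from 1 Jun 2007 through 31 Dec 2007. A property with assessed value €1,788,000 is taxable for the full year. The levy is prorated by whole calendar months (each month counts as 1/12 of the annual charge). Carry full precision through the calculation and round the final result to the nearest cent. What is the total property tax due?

1 Jan – 31 May 2007: 5 months at 4.95% → €1,788,000 × 4.95% × 5/12 = €36,877.5000
1 Jun – 31 Dec 2007: 7 months at 3.6% → €1,788,000 × 3.6% × 7/12 = €37,548.0000
Total = €74,425.5000

€74,425.50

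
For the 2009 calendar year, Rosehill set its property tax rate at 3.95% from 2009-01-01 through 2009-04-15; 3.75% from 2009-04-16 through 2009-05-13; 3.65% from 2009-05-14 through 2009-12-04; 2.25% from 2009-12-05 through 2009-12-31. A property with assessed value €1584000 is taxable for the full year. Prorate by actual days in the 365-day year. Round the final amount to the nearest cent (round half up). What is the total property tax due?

2009-01-01 to 2009-04-15: 105 days at 3.95% → €1584000 × 3.95% × 105/365 = €17999.0137
2009-04-16 to 2009-05-13: 28 days at 3.75% → €1584000 × 3.75% × 28/365 = €4556.7123
2009-05-14 to 2009-12-04: 205 days at 3.65% → €1584000 × 3.65% × 205/365 = €32472.0000
2009-12-05 to 2009-12-31: 27 days at 2.25% → €1584000 × 2.25% × 27/365 = €2636.3836
Total = €57664.1096

€57664.11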